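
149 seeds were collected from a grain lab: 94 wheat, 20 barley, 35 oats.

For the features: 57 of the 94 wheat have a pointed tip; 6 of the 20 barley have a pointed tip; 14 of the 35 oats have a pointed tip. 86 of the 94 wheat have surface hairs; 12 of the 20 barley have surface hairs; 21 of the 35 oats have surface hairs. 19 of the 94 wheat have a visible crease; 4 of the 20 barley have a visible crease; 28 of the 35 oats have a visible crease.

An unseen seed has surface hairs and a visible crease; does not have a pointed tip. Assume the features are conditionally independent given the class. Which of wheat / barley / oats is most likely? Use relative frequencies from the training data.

wheat: (94/149) × (37/94) × (86/94) × (19/94) ≈ 0.045921
barley: (20/149) × (14/20) × (12/20) × (4/20) ≈ 0.0112752
oats: (35/149) × (21/35) × (21/35) × (28/35) ≈ 0.067651
Highest score → oats.

oats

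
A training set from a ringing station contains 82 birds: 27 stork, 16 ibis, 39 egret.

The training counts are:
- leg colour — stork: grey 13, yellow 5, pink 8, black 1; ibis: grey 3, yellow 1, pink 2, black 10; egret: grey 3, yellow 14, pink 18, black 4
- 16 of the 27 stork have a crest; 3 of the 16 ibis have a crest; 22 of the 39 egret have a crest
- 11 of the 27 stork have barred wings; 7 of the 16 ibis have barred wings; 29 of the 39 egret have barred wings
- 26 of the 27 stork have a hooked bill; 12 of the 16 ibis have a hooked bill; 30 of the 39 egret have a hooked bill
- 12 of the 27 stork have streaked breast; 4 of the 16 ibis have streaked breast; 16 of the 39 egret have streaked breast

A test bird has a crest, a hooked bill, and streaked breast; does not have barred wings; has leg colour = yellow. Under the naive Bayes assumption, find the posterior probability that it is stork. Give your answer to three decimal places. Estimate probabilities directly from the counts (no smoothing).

stork: (27/82) × (5/27) × (16/27) × (16/27) × (26/27) × (12/27) ≈ 0.00916422
ibis: (16/82) × (1/16) × (3/16) × (9/16) × (12/16) × (4/16) ≈ 0.000241163
egret: (39/82) × (14/39) × (22/39) × (10/39) × (30/39) × (16/39) ≈ 0.00779327
P(stork | x) = 0.00916422 / 0.017198653 ≈ 0.533

0.533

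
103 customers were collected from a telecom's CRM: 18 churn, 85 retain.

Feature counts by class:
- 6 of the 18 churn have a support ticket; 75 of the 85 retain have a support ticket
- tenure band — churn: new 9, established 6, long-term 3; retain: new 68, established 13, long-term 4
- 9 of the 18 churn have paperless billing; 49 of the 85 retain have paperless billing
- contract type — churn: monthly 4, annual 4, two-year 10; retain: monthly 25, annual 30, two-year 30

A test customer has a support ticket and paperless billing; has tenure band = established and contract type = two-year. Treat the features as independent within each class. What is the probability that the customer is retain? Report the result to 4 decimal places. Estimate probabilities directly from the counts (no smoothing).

0.8077

churn: (18/103) × (6/18) × (6/18) × (9/18) × (10/18) ≈ 0.00539374
retain: (85/103) × (75/85) × (13/85) × (49/85) × (30/85) ≈ 0.0226583
P(retain | x) = 0.0226583 / 0.02805204 ≈ 0.8077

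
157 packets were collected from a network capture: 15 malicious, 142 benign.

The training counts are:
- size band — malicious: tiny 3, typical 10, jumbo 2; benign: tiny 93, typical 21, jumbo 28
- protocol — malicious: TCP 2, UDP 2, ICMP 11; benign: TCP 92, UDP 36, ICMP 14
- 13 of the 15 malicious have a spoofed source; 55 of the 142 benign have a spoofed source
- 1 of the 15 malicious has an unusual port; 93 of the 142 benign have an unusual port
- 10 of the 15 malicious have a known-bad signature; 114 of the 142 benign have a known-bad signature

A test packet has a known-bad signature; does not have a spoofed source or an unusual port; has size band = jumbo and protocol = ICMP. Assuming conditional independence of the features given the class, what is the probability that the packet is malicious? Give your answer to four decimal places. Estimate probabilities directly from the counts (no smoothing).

malicious: (15/157) × (2/15) × (11/15) × (2/15) × (14/15) × (10/15) ≈ 0.000775026
benign: (142/157) × (28/142) × (14/142) × (87/142) × (49/142) × (114/142) ≈ 0.00298437
P(malicious | x) = 0.000775026 / 0.003759396 ≈ 0.2062

0.2062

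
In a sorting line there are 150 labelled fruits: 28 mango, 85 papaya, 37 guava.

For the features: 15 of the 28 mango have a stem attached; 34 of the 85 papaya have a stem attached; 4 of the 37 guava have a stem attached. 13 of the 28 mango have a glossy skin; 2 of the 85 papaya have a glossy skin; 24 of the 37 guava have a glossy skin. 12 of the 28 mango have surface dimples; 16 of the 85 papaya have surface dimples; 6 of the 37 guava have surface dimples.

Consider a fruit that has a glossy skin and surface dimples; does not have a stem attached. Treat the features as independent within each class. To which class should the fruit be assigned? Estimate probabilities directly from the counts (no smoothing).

mango: (28/150) × (13/28) × (13/28) × (12/28) ≈ 0.0172449
papaya: (85/150) × (51/85) × (2/85) × (16/85) ≈ 0.00150588
guava: (37/150) × (33/37) × (24/37) × (6/37) ≈ 0.023141
Highest score → guava.

guava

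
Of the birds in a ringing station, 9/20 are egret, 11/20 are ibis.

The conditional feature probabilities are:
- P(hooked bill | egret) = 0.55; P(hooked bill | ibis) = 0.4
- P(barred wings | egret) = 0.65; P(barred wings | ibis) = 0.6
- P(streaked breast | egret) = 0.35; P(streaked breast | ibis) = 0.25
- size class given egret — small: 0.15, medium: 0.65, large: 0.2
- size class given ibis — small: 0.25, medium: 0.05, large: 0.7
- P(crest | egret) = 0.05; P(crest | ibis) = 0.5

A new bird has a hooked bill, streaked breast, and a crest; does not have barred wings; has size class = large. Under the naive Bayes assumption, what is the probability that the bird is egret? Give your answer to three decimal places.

egret: 0.45 × 0.55 × (1−0.65) × 0.35 × 0.2 × 0.05 = 0.0003031875
ibis: 0.55 × 0.4 × (1−0.6) × 0.25 × 0.7 × 0.5 = 0.0077
P(egret | x) = 0.0003031875 / 0.0080031875 ≈ 0.038

0.038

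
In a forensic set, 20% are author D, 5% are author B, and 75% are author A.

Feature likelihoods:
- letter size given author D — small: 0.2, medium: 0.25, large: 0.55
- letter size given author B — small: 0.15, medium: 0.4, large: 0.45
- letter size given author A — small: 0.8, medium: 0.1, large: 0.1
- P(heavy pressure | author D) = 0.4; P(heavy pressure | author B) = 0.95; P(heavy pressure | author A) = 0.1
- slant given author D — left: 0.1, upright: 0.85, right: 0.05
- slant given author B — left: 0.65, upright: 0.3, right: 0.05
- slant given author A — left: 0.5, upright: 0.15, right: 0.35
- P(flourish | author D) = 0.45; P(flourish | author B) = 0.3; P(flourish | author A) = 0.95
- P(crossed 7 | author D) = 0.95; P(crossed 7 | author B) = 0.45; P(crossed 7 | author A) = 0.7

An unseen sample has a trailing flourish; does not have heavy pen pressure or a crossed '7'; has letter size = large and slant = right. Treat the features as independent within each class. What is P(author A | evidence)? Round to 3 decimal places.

author D: 0.2 × 0.55 × (1−0.4) × 0.05 × 0.45 × (1−0.95) = 0.00007425
author B: 0.05 × 0.45 × (1−0.95) × 0.05 × 0.3 × (1−0.45) = 0.00000928125
author A: 0.75 × 0.1 × (1−0.1) × 0.35 × 0.95 × (1−0.7) = 0.006733125
P(author A | x) = 0.006733125 / 0.00681665625 ≈ 0.988

0.988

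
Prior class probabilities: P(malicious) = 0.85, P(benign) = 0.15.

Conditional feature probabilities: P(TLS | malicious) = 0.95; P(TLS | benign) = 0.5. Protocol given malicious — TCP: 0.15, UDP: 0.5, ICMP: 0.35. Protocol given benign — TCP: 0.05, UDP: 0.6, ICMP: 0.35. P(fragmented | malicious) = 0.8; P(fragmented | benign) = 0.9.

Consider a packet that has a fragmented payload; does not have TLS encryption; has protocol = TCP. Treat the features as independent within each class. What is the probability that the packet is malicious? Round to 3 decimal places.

malicious: 0.85 × (1−0.95) × 0.15 × 0.8 = 0.0051
benign: 0.15 × (1−0.5) × 0.05 × 0.9 = 0.003375
P(malicious | x) = 0.0051 / 0.008475 ≈ 0.602

0.602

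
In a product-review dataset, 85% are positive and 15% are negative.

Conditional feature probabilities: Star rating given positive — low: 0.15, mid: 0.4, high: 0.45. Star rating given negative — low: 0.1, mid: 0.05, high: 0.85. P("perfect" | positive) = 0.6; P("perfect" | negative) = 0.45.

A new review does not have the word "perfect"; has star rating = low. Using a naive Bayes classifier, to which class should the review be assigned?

positive: 0.85 × 0.15 × (1−0.6) = 0.051
negative: 0.15 × 0.1 × (1−0.45) = 0.00825
Highest score → positive.

positive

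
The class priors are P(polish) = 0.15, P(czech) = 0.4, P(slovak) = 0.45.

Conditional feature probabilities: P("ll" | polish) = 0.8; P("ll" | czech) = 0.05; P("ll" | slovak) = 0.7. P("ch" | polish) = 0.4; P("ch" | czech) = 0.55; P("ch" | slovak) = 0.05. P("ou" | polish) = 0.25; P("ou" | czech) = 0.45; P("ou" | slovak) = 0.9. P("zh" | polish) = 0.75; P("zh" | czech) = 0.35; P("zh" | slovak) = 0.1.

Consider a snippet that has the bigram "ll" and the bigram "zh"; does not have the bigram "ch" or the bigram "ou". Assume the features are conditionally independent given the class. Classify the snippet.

polish: 0.15 × 0.8 × (1−0.4) × (1−0.25) × 0.75 = 0.0405
czech: 0.4 × 0.05 × (1−0.55) × (1−0.45) × 0.35 = 0.0017325
slovak: 0.45 × 0.7 × (1−0.05) × (1−0.9) × 0.1 = 0.0029925
Highest score → polish.

polish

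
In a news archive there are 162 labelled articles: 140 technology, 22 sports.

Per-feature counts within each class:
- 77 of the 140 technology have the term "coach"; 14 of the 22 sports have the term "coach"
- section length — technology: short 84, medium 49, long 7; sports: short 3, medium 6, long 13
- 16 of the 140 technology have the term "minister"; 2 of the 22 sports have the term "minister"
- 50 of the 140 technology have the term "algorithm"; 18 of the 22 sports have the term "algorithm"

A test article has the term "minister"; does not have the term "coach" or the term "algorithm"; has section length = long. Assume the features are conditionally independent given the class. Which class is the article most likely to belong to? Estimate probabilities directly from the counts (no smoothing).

technology: (140/162) × (63/140) × (7/140) × (16/140) × (90/140) ≈ 0.00142857
sports: (22/162) × (8/22) × (13/22) × (2/22) × (4/22) ≈ 0.000482326
Highest score → technology.

technology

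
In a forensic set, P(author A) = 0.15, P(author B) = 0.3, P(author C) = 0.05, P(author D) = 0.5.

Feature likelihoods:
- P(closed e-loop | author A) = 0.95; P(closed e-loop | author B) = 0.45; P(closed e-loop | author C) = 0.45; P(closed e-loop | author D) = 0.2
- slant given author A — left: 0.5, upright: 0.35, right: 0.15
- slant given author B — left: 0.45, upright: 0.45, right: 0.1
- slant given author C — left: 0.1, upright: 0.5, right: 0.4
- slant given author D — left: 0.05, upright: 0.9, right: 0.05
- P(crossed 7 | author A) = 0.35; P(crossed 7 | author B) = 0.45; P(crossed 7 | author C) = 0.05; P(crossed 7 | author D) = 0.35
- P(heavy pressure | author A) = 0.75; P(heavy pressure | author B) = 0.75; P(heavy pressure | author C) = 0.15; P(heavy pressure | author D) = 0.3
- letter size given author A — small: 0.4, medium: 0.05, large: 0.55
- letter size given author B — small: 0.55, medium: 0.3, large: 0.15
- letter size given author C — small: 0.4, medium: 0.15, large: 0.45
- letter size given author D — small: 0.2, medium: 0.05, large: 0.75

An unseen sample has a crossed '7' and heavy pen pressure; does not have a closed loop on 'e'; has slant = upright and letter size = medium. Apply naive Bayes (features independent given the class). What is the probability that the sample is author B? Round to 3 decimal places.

author A: 0.15 × (1−0.95) × 0.35 × 0.35 × 0.75 × 0.05 = 0.000034453125
author B: 0.3 × (1−0.45) × 0.45 × 0.45 × 0.75 × 0.3 = 0.0075178125
author C: 0.05 × (1−0.45) × 0.5 × 0.05 × 0.15 × 0.15 = 0.00001546875
author D: 0.5 × (1−0.2) × 0.9 × 0.35 × 0.3 × 0.05 = 0.00189
P(author B | x) = 0.0075178125 / 0.009457734375 ≈ 0.795

0.795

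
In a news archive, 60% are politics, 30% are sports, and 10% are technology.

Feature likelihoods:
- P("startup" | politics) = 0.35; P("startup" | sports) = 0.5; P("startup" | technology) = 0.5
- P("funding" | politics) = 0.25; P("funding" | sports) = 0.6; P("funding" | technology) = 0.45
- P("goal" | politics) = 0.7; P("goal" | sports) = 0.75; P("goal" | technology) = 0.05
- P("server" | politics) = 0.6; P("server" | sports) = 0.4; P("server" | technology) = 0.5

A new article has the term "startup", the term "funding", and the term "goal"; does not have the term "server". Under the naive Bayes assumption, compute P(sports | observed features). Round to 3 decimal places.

0.726

politics: 0.6 × 0.35 × 0.25 × 0.7 × (1−0.6) = 0.0147
sports: 0.3 × 0.5 × 0.6 × 0.75 × (1−0.4) = 0.0405
technology: 0.1 × 0.5 × 0.45 × 0.05 × (1−0.5) = 0.0005625
P(sports | x) = 0.0405 / 0.0557625 ≈ 0.726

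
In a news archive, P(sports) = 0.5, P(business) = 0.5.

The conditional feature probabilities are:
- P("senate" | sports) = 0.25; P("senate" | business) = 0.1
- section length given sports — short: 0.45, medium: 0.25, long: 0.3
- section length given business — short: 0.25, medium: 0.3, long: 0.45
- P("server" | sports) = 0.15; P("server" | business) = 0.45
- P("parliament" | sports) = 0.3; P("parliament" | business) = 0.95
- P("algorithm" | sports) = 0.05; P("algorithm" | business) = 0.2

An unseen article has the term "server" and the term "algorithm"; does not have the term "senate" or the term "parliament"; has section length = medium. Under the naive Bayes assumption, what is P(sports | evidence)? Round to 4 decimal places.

0.4476

sports: 0.5 × (1−0.25) × 0.25 × 0.15 × (1−0.3) × 0.05 = 0.0004921875
business: 0.5 × (1−0.1) × 0.3 × 0.45 × (1−0.95) × 0.2 = 0.0006075
P(sports | x) = 0.0004921875 / 0.0010996875 ≈ 0.4476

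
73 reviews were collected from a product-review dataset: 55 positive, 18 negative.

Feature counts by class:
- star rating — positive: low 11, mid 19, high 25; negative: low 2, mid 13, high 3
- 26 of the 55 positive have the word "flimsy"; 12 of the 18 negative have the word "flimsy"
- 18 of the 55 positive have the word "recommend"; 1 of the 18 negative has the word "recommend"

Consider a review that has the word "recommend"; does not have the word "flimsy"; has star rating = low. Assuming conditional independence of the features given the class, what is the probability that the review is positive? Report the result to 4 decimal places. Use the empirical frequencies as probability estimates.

positive: (55/73) × (11/55) × (29/55) × (18/55) ≈ 0.0260025
negative: (18/73) × (2/18) × (6/18) × (1/18) ≈ 0.000507357
P(positive | x) = 0.0260025 / 0.026509857 ≈ 0.9809

0.9809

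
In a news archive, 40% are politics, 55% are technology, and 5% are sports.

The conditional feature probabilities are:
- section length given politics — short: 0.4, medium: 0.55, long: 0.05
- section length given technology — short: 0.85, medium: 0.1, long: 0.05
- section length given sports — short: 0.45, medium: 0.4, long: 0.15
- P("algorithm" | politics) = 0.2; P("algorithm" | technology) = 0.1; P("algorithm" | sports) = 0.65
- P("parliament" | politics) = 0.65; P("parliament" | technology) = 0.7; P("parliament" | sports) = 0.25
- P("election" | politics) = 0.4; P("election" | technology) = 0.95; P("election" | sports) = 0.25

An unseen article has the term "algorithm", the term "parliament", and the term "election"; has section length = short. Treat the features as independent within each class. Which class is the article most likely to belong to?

politics: 0.4 × 0.4 × 0.2 × 0.65 × 0.4 = 0.00832
technology: 0.55 × 0.85 × 0.1 × 0.7 × 0.95 = 0.03108875
sports: 0.05 × 0.45 × 0.65 × 0.25 × 0.25 = 0.0009140625
Highest score → technology.

technology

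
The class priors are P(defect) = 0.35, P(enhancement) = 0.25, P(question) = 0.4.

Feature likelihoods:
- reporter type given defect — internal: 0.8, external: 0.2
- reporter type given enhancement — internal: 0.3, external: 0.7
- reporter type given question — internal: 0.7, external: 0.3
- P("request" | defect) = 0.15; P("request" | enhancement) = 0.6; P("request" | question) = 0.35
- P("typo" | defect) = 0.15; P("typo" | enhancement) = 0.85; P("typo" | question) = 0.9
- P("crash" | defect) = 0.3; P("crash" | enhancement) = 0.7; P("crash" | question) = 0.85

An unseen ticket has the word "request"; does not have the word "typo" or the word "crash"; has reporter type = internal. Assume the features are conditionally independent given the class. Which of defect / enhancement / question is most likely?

defect: 0.35 × 0.8 × 0.15 × (1−0.15) × (1−0.3) = 0.02499
enhancement: 0.25 × 0.3 × 0.6 × (1−0.85) × (1−0.7) = 0.002025
question: 0.4 × 0.7 × 0.35 × (1−0.9) × (1−0.85) = 0.00147
Highest score → defect.

defect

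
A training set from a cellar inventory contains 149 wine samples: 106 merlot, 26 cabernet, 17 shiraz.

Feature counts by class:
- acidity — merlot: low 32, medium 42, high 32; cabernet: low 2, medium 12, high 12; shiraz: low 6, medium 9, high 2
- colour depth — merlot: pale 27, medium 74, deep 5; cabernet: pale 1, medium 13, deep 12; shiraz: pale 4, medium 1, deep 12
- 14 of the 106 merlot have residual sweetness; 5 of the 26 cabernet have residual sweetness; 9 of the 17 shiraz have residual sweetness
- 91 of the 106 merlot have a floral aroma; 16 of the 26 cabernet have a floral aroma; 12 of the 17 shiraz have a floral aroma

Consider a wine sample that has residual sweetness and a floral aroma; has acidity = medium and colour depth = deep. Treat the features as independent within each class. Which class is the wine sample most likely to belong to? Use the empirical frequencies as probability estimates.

shiraz

merlot: (106/149) × (42/106) × (5/106) × (14/106) × (91/106) ≈ 0.0015076
cabernet: (26/149) × (12/26) × (12/26) × (5/26) × (16/26) ≈ 0.00439892
shiraz: (17/149) × (9/17) × (12/17) × (9/17) × (12/17) ≈ 0.0159336
Highest score → shiraz.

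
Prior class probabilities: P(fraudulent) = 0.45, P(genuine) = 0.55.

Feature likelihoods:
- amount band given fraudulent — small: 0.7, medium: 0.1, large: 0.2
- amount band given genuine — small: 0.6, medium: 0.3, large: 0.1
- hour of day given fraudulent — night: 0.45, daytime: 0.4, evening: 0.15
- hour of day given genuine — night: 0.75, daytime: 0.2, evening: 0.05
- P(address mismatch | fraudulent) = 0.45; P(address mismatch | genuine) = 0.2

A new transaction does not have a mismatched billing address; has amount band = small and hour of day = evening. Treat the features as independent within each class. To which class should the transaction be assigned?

fraudulent

fraudulent: 0.45 × 0.7 × 0.15 × (1−0.45) = 0.0259875
genuine: 0.55 × 0.6 × 0.05 × (1−0.2) = 0.0132
Highest score → fraudulent.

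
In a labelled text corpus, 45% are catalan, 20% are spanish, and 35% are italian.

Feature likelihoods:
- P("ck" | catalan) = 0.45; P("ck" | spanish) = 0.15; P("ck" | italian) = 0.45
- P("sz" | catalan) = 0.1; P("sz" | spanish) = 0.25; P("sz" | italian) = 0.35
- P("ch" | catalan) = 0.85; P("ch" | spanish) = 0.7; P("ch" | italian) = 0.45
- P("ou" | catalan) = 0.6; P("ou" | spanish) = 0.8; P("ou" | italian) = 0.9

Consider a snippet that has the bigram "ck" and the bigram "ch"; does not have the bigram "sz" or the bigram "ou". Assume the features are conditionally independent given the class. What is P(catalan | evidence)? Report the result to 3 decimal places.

catalan: 0.45 × 0.45 × (1−0.1) × 0.85 × (1−0.6) = 0.061965
spanish: 0.2 × 0.15 × (1−0.25) × 0.7 × (1−0.8) = 0.00315
italian: 0.35 × 0.45 × (1−0.35) × 0.45 × (1−0.9) = 0.004606875
P(catalan | x) = 0.061965 / 0.069721875 ≈ 0.889

0.889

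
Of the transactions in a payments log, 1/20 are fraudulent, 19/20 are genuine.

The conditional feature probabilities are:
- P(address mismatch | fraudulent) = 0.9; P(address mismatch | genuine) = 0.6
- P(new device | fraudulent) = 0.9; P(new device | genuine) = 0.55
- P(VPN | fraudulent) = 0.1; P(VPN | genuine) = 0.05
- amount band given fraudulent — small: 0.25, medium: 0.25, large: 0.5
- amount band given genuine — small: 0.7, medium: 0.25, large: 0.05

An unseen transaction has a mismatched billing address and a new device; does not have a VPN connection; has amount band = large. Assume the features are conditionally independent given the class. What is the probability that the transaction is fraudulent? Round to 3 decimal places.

0.550

fraudulent: 0.05 × 0.9 × 0.9 × (1−0.1) × 0.5 = 0.018225
genuine: 0.95 × 0.6 × 0.55 × (1−0.05) × 0.05 = 0.01489125
P(fraudulent | x) = 0.018225 / 0.03311625 ≈ 0.550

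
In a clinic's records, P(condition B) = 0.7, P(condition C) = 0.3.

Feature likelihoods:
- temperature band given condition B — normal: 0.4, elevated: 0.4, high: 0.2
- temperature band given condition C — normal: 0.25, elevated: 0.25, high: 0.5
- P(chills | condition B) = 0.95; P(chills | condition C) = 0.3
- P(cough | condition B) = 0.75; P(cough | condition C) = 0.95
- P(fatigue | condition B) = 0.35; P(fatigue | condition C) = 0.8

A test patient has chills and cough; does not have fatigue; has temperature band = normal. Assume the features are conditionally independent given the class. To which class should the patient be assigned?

condition B

condition B: 0.7 × 0.4 × 0.95 × 0.75 × (1−0.35) = 0.129675
condition C: 0.3 × 0.25 × 0.3 × 0.95 × (1−0.8) = 0.004275
Highest score → condition B.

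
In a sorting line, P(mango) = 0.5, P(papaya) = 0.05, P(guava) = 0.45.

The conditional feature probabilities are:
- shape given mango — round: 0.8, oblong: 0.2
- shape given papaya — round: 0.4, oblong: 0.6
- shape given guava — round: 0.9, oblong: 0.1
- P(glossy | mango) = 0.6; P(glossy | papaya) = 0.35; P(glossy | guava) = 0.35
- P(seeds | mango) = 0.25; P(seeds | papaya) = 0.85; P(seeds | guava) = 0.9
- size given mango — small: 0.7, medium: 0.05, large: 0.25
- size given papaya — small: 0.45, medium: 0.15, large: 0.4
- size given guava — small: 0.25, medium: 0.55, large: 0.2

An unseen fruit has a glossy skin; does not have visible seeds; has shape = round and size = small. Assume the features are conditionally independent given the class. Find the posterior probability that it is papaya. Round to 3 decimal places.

0.004

mango: 0.5 × 0.8 × 0.6 × (1−0.25) × 0.7 = 0.126
papaya: 0.05 × 0.4 × 0.35 × (1−0.85) × 0.45 = 0.0004725
guava: 0.45 × 0.9 × 0.35 × (1−0.9) × 0.25 = 0.00354375
P(papaya | x) = 0.0004725 / 0.13001625 ≈ 0.004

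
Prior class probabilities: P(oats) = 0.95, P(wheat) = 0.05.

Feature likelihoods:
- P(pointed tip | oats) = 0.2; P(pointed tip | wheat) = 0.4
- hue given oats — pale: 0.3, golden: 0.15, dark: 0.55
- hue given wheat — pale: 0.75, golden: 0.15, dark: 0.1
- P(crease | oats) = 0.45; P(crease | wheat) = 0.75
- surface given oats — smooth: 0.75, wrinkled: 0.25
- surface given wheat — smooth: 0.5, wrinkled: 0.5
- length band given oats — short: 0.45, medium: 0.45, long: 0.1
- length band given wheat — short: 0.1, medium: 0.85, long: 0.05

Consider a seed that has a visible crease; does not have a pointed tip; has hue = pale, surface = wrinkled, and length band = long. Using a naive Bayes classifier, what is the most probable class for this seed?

oats: 0.95 × (1−0.2) × 0.3 × 0.45 × 0.25 × 0.1 = 0.002565
wheat: 0.05 × (1−0.4) × 0.75 × 0.75 × 0.5 × 0.05 = 0.000421875
Highest score → oats.

oats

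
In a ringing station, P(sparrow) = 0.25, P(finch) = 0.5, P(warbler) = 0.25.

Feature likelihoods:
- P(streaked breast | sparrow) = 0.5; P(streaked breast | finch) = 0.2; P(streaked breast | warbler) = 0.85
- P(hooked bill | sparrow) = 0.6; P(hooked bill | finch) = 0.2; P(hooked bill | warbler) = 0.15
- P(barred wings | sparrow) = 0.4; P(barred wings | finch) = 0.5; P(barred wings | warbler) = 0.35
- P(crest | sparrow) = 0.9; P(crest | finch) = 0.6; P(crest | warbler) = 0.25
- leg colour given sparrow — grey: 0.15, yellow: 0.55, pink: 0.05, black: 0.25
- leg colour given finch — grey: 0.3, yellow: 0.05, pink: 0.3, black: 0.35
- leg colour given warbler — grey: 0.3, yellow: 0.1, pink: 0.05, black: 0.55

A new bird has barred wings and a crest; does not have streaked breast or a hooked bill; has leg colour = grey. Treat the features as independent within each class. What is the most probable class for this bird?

finch

sparrow: 0.25 × (1−0.5) × (1−0.6) × 0.4 × 0.9 × 0.15 = 0.0027
finch: 0.5 × (1−0.2) × (1−0.2) × 0.5 × 0.6 × 0.3 = 0.0288
warbler: 0.25 × (1−0.85) × (1−0.15) × 0.35 × 0.25 × 0.3 = 0.00083671875
Highest score → finch.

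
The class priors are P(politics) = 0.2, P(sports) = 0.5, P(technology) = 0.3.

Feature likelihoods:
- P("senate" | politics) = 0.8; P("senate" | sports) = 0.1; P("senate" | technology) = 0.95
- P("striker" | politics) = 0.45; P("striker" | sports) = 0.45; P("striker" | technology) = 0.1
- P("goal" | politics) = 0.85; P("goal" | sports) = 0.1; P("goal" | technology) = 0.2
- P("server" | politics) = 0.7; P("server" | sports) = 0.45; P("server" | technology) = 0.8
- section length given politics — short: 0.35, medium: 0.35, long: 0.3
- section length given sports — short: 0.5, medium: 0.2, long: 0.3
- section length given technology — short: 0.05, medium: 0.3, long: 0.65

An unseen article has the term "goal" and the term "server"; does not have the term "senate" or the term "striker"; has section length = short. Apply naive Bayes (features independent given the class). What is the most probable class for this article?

politics: 0.2 × (1−0.8) × (1−0.45) × 0.85 × 0.7 × 0.35 = 0.0045815
sports: 0.5 × (1−0.1) × (1−0.45) × 0.1 × 0.45 × 0.5 = 0.00556875
technology: 0.3 × (1−0.95) × (1−0.1) × 0.2 × 0.8 × 0.05 = 0.000108
Highest score → sports.

sports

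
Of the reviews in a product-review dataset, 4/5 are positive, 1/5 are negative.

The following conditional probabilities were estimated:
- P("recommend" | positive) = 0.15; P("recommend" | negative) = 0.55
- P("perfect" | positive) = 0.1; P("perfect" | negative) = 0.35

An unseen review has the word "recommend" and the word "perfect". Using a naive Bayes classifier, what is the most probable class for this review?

positive: 0.8 × 0.15 × 0.1 = 0.012
negative: 0.2 × 0.55 × 0.35 = 0.0385
Highest score → negative.

negative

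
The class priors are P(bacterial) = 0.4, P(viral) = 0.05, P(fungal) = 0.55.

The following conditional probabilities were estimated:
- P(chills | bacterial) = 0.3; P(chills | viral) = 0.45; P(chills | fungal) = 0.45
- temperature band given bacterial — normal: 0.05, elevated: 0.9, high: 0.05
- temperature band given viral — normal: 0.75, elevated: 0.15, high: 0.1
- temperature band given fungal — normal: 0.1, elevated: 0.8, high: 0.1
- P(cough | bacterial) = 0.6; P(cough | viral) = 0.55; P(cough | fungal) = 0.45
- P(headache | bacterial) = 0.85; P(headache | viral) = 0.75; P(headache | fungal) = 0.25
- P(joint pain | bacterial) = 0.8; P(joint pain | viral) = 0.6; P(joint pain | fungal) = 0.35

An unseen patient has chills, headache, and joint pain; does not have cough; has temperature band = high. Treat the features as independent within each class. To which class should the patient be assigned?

bacterial: 0.4 × 0.3 × 0.05 × (1−0.6) × 0.85 × 0.8 = 0.001632
viral: 0.05 × 0.45 × 0.1 × (1−0.55) × 0.75 × 0.6 = 0.000455625
fungal: 0.55 × 0.45 × 0.1 × (1−0.45) × 0.25 × 0.35 = 0.00119109375
Highest score → bacterial.

bacterial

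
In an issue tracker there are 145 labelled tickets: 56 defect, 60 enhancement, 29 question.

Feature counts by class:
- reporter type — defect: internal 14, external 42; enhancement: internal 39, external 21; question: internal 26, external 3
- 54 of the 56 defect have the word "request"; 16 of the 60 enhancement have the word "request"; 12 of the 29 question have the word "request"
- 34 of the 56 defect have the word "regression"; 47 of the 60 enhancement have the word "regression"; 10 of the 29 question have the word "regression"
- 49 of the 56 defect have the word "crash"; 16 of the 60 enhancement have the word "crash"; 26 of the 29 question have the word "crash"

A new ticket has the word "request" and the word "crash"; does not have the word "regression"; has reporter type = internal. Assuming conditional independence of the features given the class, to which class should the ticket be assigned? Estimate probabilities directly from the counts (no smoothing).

question

defect: (56/145) × (14/56) × (54/56) × (22/56) × (49/56) ≈ 0.0320043
enhancement: (60/145) × (39/60) × (16/60) × (13/60) × (16/60) ≈ 0.00414406
question: (29/145) × (26/29) × (12/29) × (19/29) × (26/29) ≈ 0.0435832
Highest score → question.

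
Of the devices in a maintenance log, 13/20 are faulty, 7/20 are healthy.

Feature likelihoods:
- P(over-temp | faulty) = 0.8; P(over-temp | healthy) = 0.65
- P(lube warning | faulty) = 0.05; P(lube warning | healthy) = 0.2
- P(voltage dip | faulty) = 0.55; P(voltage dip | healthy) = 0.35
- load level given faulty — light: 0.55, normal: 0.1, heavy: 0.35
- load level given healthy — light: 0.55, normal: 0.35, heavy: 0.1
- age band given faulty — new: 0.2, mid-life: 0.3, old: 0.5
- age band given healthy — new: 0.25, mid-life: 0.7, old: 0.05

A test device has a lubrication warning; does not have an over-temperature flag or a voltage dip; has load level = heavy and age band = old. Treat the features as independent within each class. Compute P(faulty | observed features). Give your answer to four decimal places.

faulty: 0.65 × (1−0.8) × 0.05 × (1−0.55) × 0.35 × 0.5 = 0.000511875
healthy: 0.35 × (1−0.65) × 0.2 × (1−0.35) × 0.1 × 0.05 = 0.000079625
P(faulty | x) = 0.000511875 / 0.0005915 ≈ 0.8654

0.8654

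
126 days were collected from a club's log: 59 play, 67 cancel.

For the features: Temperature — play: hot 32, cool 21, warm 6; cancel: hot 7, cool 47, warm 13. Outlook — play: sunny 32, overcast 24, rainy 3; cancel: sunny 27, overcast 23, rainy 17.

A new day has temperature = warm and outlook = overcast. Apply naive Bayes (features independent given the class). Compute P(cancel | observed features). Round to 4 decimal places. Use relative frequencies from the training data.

0.6465

play: (59/126) × (6/59) × (24/59) ≈ 0.0193705
cancel: (67/126) × (13/67) × (23/67) ≈ 0.0354181
P(cancel | x) = 0.0354181 / 0.0547886 ≈ 0.6465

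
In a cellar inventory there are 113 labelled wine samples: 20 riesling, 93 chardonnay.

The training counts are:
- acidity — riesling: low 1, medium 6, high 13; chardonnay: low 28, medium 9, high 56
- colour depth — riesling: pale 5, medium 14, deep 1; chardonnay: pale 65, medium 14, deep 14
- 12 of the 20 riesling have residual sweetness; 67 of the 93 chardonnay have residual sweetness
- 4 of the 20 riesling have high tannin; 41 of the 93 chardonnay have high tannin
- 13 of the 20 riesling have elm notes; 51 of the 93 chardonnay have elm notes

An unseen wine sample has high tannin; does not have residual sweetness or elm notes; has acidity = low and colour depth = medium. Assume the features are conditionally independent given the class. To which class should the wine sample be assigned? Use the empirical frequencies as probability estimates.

riesling: (20/113) × (1/20) × (14/20) × (8/20) × (4/20) × (7/20) ≈ 0.000173451
chardonnay: (93/113) × (28/93) × (14/93) × (26/93) × (41/93) × (42/93) ≈ 0.00207626
Highest score → chardonnay.

chardonnay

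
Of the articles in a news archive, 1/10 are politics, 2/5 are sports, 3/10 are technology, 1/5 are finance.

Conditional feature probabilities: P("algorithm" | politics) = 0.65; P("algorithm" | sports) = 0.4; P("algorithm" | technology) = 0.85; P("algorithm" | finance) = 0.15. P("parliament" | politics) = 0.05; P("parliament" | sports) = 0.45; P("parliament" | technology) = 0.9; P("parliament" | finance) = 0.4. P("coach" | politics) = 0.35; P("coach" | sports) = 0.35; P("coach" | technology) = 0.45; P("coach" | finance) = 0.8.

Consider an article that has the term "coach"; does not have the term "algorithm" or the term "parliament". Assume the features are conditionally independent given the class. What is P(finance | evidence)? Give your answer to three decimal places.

0.577

politics: 0.1 × (1−0.65) × (1−0.05) × 0.35 = 0.0116375
sports: 0.4 × (1−0.4) × (1−0.45) × 0.35 = 0.0462
technology: 0.3 × (1−0.85) × (1−0.9) × 0.45 = 0.002025
finance: 0.2 × (1−0.15) × (1−0.4) × 0.8 = 0.0816
P(finance | x) = 0.0816 / 0.1414625 ≈ 0.577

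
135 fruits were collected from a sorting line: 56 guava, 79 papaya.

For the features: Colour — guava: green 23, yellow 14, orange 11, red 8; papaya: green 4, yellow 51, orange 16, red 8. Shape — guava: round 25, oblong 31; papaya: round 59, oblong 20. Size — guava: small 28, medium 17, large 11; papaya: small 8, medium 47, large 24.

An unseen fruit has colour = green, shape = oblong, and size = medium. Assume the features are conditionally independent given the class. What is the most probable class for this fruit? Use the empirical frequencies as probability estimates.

guava: (56/135) × (23/56) × (31/56) × (17/56) ≈ 0.0286305
papaya: (79/135) × (4/79) × (20/79) × (47/79) ≈ 0.00446272
Highest score → guava.

guava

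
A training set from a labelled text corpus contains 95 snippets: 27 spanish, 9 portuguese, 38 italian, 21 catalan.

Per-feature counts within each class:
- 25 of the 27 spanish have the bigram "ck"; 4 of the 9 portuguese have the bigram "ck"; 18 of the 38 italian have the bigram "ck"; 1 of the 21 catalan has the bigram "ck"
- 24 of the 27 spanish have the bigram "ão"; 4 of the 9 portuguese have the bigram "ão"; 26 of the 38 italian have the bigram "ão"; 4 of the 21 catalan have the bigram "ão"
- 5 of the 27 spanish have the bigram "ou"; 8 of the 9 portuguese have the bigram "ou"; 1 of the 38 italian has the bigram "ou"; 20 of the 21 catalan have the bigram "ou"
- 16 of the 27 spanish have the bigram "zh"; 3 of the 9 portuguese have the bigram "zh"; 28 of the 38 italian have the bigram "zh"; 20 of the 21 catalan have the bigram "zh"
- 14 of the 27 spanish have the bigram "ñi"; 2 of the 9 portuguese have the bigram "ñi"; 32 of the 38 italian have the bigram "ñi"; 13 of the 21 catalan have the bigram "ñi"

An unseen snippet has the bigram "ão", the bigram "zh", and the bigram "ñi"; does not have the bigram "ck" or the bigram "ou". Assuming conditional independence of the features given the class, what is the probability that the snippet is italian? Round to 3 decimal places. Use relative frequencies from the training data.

spanish: (27/95) × (2/27) × (24/27) × (22/27) × (16/27) × (14/27) ≈ 0.00468526
portuguese: (9/95) × (5/9) × (4/9) × (1/9) × (3/9) × (2/9) ≈ 0.000192525
italian: (38/95) × (20/38) × (26/38) × (37/38) × (28/38) × (32/38) ≈ 0.0870272
catalan: (21/95) × (20/21) × (4/21) × (1/21) × (20/21) × (13/21) ≈ 0.0011258
P(italian | x) = 0.0870272 / 0.093030785 ≈ 0.935

0.935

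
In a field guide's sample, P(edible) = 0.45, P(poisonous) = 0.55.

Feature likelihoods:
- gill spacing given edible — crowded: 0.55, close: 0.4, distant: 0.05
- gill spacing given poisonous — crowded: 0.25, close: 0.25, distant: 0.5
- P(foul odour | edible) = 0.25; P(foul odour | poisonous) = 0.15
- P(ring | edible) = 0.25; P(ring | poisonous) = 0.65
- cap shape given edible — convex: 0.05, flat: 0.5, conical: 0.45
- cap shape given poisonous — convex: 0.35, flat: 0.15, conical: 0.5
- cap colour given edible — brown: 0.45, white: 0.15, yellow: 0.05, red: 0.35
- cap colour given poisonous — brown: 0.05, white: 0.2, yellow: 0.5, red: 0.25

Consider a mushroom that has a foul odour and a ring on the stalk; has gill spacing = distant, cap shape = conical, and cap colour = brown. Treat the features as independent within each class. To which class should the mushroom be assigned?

edible: 0.45 × 0.05 × 0.25 × 0.25 × 0.45 × 0.45 = 0.000284765625
poisonous: 0.55 × 0.5 × 0.15 × 0.65 × 0.5 × 0.05 = 0.0006703125
Highest score → poisonous.

poisonous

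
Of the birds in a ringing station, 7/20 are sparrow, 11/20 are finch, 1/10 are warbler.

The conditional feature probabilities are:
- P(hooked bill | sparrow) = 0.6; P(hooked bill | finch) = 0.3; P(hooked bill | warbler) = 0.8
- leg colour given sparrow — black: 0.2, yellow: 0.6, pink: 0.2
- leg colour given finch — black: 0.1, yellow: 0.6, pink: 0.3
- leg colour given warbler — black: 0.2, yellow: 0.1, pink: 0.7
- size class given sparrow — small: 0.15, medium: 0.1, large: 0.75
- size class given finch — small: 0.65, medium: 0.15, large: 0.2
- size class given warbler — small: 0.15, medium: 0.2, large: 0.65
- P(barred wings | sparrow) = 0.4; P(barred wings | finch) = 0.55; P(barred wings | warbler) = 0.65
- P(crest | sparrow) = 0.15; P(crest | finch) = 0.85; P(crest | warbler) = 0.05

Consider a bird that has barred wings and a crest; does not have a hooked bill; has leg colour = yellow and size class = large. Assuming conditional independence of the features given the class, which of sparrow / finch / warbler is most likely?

sparrow: 0.35 × (1−0.6) × 0.6 × 0.75 × 0.4 × 0.15 = 0.00378
finch: 0.55 × (1−0.3) × 0.6 × 0.2 × 0.55 × 0.85 = 0.0215985
warbler: 0.1 × (1−0.8) × 0.1 × 0.65 × 0.65 × 0.05 = 0.00004225
Highest score → finch.

finch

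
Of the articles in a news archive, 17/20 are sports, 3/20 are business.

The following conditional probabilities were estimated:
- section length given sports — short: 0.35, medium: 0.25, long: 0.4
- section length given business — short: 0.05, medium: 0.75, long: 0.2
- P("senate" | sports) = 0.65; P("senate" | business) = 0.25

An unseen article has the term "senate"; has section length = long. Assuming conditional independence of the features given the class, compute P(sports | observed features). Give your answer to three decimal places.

0.967

sports: 0.85 × 0.4 × 0.65 = 0.221
business: 0.15 × 0.2 × 0.25 = 0.0075
P(sports | x) = 0.221 / 0.2285 ≈ 0.967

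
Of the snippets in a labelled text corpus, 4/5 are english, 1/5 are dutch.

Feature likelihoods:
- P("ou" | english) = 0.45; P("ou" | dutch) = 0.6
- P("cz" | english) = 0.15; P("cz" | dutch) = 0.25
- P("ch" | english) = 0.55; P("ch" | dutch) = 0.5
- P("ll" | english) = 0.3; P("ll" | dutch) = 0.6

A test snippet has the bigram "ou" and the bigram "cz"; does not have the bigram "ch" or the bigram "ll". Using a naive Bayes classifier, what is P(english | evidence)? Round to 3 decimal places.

0.739

english: 0.8 × 0.45 × 0.15 × (1−0.55) × (1−0.3) = 0.01701
dutch: 0.2 × 0.6 × 0.25 × (1−0.5) × (1−0.6) = 0.006
P(english | x) = 0.01701 / 0.02301 ≈ 0.739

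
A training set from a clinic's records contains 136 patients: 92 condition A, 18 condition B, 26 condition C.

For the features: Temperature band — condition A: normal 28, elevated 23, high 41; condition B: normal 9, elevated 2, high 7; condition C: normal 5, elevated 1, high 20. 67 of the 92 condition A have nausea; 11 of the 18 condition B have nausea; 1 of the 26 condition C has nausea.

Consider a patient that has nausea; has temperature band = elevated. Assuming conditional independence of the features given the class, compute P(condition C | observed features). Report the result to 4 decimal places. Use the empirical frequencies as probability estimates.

condition A: (92/136) × (23/92) × (67/92) ≈ 0.123162
condition B: (18/136) × (2/18) × (11/18) ≈ 0.00898693
condition C: (26/136) × (1/26) × (1/26) ≈ 0.000282805
P(condition C | x) = 0.000282805 / 0.132431735 ≈ 0.0021

0.0021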